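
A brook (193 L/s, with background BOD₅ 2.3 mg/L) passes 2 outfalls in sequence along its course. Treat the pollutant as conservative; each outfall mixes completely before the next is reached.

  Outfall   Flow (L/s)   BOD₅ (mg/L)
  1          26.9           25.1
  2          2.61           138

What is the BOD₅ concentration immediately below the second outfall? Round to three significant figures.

After outfall 1: Q = 193.0 + 26.90 = 219.9 L/s; C = (193.0·2.300 + 26.90·25.10)/219.9 = 5.089 mg/L.
After outfall 2: Q = 219.9 + 2.610 = 222.5 L/s; C = (219.9·5.089 + 2.610·138.0)/222.5 = 6.648 mg/L.

6.65 mg/L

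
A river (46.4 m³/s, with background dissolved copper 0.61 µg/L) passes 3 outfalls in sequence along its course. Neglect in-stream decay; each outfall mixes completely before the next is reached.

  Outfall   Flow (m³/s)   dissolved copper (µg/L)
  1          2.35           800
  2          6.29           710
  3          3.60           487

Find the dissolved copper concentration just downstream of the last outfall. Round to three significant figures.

139 µg/L

Outfall 1: combined Q = 48.75 m³/s; C = (46.40·0.6100 + 2.350·800.0)/48.75 = 39.14 µg/L.
Outfall 2: combined Q = 55.04 m³/s; C = (48.75·39.14 + 6.290·710.0)/55.04 = 115.8 µg/L.
Outfall 3: combined Q = 58.64 m³/s; C = (55.04·115.8 + 3.600·487.0)/58.64 = 138.6 µg/L.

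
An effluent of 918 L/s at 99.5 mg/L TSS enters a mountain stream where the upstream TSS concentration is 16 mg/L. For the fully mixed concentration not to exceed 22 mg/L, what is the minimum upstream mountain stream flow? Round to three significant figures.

Set C_mix = 22: (Q·16.00 + 918.0·99.50) / (Q + 918.0) = 22
→ Q = 918.0·(99.50 − 22)/(22 − 16.00) = 11860 L/s.

11900 L/s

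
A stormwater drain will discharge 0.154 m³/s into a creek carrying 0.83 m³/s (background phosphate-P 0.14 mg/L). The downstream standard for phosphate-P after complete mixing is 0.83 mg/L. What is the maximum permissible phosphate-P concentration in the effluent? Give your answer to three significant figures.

At the limit, (Qr·Cr + Qe·Cₑ)/(Qr + Qe) = 0.83:
Cₑ = (0.9840·0.83 − 0.8300·0.1400) / 0.1540 = 4.549 mg/L.

4.55 mg/L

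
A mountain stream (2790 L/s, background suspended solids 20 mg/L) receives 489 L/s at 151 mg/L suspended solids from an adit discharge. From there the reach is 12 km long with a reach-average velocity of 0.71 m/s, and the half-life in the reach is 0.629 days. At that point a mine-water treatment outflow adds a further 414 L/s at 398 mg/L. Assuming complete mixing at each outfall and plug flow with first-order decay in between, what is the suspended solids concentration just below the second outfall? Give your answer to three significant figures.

Conservation of mass: C = (2790·20.00 + 489.0·151.0) / 3279 = 129600/3279 = 39.54 mg/L; combined flow 3279 L/s.
Travel time t = 12·1000 / 0.71 = 16900 s = 4.695 h.
Half-life 0.629 d → k = ln 2 / 0.629 = 1.102 d⁻¹.
Applying C = C₀e^(−kt): 39.54 × 0.8061 = 31.87 mg/L.
At the second outfall, C = (3279·31.87 + 414.0·398.0) / (3279 + 414.0) = 72.91 mg/L.

72.9 mg/L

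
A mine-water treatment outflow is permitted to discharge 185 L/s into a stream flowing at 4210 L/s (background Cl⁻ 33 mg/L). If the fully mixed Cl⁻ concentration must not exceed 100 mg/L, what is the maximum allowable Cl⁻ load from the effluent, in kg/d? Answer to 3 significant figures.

26000 kg/d

Mass balance at the limit: 4210·33.00 + 185.0·Cₑ = 4395·100 → Cₑ = 1625 mg/L.
185.0 L/s = 0.1850 m³/s. Load = 0.1850 m³/s × 1625 g/m³ × 86 400 s/d = 25970 kg/d.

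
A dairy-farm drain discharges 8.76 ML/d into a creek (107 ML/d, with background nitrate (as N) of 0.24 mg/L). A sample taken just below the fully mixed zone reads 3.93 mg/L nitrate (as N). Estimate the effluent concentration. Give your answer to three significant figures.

49.0 mg/L

Mass balance: 107.0·0.2400 + 8.760·Cₑ = 115.8·3.930
→ Cₑ = (115.8·3.930 − 107.0·0.2400) / 8.760 = 49.00 mg/L.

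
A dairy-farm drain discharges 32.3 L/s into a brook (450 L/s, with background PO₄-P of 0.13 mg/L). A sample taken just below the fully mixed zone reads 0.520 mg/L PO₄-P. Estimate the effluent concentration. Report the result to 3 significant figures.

5.95 mg/L

Mass balance: 450.0·0.1300 + 32.30·Cₑ = 482.3·0.5200
→ Cₑ = (482.3·0.5200 − 450.0·0.1300) / 32.30 = 5.953 mg/L.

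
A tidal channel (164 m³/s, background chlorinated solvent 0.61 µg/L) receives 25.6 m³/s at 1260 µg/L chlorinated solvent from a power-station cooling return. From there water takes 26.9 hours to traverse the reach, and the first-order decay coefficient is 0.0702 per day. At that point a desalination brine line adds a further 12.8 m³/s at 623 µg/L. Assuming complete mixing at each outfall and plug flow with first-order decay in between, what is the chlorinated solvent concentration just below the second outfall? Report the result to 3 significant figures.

187 µg/L

Mass balance: C = (164.0·0.6100 + 25.60·1260) / 189.6 = 32360/189.6 = 170.7 µg/L; combined flow 189.6 m³/s.
Decay over the reach: 170.7·exp(−kt) = 170.7·0.9243 = 157.7 µg/L.
Second outfall: C = (189.6·157.7 + 12.80·623.0)/202.4 = 187.2 µg/L.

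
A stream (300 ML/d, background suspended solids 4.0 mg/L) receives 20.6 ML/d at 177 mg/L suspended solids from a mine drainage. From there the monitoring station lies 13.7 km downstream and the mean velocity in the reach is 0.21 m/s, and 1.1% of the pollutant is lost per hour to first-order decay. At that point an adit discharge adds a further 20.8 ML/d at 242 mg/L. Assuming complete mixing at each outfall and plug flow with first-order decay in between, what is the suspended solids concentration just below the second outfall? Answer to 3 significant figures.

26.4 mg/L

Mass balance: C = (300.0·4.000 + 20.60·177.0) / 320.6 = 4846/320.6 = 15.12 mg/L; combined flow 320.6 ML/d.
Travel time t = 13.7·1000 / 0.21 = 65240 s = 18.12 h.
1.1%/h lost → k = −ln(1 − 0.011) = 0.01106 h⁻¹.
Applying C = C₀e^(−kt): 15.12 × 0.8184 = 12.37 mg/L.
Second outfall: C = (320.6·12.37 + 20.80·242.0)/341.4 = 26.36 mg/L.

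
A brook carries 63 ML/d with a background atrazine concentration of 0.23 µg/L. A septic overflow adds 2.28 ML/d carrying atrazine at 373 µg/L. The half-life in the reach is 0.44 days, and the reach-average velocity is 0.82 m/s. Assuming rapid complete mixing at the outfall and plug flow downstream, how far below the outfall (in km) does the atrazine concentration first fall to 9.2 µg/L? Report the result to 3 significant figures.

16.4 km

Mass balance: C = (63.00·0.2300 + 2.280·373.0) / 65.28 = 864.9/65.28 = 13.25 µg/L.
Half-life 0.44 d → k = ln 2 / 0.44 = 1.575 d⁻¹.
Set 13.25·exp(−k·t) = 9.2 → t = ln(13.25/9.2)/k = 20010 s = 5.557 h.
Distance = v·t = 0.82·20010 = 16400 m = 16.40 km.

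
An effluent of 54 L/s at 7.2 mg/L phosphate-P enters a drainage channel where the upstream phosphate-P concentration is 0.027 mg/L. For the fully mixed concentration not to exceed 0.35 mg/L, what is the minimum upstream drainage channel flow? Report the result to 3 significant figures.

Set C_mix = 0.35: (Q·0.02700 + 54.00·7.200) / (Q + 54.00) = 0.35
→ Q = 54.00·(7.200 − 0.35)/(0.35 − 0.02700) = 1145 L/s.

1150 L/s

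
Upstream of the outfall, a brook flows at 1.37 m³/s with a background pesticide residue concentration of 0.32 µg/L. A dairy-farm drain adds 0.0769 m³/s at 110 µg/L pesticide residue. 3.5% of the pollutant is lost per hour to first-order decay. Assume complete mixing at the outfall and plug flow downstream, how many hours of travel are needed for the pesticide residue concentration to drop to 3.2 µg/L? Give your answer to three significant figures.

Conservation of mass: C = (1.370·0.3200 + 0.07690·110.0) / 1.447 = 8.897/1.447 = 6.149 µg/L.
3.5%/h lost → k = −ln(1 − 0.035) = 0.03563 h⁻¹.
6.149·exp(−k·t) = 3.2 → t = ln(6.149/3.2)/k = 66000 s = 18.33 h.

18.3 h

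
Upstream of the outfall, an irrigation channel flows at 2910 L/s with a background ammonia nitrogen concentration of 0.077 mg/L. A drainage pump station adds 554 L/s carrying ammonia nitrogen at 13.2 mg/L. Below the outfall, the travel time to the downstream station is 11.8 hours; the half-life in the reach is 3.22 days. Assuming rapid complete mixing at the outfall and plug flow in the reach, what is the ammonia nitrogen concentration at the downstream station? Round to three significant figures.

Mixed concentration C = ΣQC/ΣQ = (2910·0.07700 + 554.0·13.20) / 3464 = 7537/3464 = 2.176 mg/L.
Half-life 3.22 d → k = ln 2 / 3.22 = 0.2153 d⁻¹.
First-order decay: C = 2.176·exp(−k·t) = 2.176·0.8996 = 1.957 mg/L.

1.96 mg/L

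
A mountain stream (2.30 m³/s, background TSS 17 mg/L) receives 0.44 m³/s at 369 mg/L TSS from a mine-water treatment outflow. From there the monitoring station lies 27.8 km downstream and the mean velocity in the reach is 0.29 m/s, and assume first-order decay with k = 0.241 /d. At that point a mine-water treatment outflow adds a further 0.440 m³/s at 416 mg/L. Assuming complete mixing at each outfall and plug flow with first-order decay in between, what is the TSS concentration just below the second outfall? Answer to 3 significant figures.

After mixing, C = (2.300·17.00 + 0.4400·369.0) / 2.740 = 201.5/2.740 = 73.53 mg/L; combined flow 2.740 m³/s.
Travel time t = 27.8·1000 / 0.29 = 95860 s = 26.63 h.
Decay over the reach: 73.53·exp(−kt) = 73.53·0.7654 = 56.27 mg/L.
At the second outfall, C = (2.740·56.27 + 0.4400·416.0) / (2.740 + 0.4400) = 106.0 mg/L.

106 mg/L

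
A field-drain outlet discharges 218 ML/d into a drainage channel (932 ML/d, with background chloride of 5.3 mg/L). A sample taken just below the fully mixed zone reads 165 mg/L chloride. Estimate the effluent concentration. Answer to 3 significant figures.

Mass balance: 932.0·5.300 + 218.0·Cₑ = 1150·165.0
→ Cₑ = (1150·165.0 − 932.0·5.300) / 218.0 = 847.8 mg/L.

848 mg/L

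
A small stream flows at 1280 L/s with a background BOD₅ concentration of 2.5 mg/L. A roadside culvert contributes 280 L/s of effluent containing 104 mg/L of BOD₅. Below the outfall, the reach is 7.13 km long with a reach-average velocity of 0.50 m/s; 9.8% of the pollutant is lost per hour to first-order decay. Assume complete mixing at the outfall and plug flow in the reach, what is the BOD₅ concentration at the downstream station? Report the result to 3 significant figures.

13.8 mg/L

After mixing, C = (1280·2.500 + 280.0·104.0) / 1560 = 32320/1560 = 20.72 mg/L.
Travel time t = 7.13·1000 / 0.50 = 14260 s = 3.961 h.
9.8%/h lost → k = −ln(1 − 0.098) = 0.1031 h⁻¹.
Applying C = C₀e^(−kt): 20.72 × 0.6646 = 13.77 mg/L.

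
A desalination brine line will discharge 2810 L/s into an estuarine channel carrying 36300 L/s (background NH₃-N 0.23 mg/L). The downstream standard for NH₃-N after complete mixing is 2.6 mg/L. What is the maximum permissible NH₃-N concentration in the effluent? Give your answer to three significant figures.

33.2 mg/L

At the limit, (Qr·Cr + Qe·Cₑ)/(Qr + Qe) = 2.6:
Cₑ = (39110·2.6 − 36300·0.2300) / 2810 = 33.22 mg/L.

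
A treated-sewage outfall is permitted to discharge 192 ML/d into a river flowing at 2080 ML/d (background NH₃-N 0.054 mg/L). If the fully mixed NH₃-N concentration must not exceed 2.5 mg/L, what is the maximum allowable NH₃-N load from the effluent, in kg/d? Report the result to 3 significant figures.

5570 kg/d

Mass balance at the limit: 2080·0.05400 + 192.0·Cₑ = 2272·2.5 → Cₑ = 29.00 mg/L.
192.0 ML/d = 2.222 m³/s. Load = 2.222 m³/s × 29.00 g/m³ × 86 400 s/d = 5568 kg/d.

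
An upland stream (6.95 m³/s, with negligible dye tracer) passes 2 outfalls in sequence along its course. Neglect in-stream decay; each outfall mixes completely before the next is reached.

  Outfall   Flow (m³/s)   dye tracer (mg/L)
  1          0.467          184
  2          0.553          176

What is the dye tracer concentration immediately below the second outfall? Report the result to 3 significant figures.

23.0 mg/L

Outfall 1: combined Q = 7.417 m³/s; C = (6.950·0 + 0.4670·184.0)/7.417 = 11.59 mg/L.
Outfall 2: combined Q = 7.970 m³/s; C = (7.417·11.59 + 0.5530·176.0)/7.970 = 22.99 mg/L.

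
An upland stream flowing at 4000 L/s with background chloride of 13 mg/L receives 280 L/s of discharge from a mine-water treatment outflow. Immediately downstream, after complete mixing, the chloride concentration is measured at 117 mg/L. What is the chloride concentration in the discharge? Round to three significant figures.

Mass balance: 4000·13.00 + 280.0·Cₑ = 4280·117.0
→ Cₑ = (4280·117.0 − 4000·13.00) / 280.0 = 1603 mg/L.

1600 mg/L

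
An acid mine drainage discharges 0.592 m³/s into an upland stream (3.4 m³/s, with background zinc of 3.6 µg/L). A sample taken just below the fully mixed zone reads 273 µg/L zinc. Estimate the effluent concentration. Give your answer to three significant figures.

Mass balance: 3.400·3.600 + 0.5920·Cₑ = 3.992·273.0
→ Cₑ = (3.992·273.0 − 3.400·3.600) / 0.5920 = 1820 µg/L.

1820 µg/L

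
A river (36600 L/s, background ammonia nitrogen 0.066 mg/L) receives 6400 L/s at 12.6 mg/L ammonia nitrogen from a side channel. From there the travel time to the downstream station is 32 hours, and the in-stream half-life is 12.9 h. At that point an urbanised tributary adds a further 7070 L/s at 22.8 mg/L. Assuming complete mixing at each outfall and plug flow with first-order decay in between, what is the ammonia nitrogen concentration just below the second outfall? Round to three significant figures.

3.52 mg/L

Conservation of mass: C = (36600·0.06600 + 6400·12.60) / 43000 = 83060/43000 = 1.932 mg/L; combined flow 43000 L/s.
Half-life 12.9 h → k = ln 2 / 12.9 = 0.05373 h⁻¹ = 1.290 d⁻¹.
After decay, C = 1.932 × e^(−kt) = 1.932 × 0.1792 = 0.3461 mg/L.
Second outfall: C = (43000·0.3461 + 7070·22.80)/50070 = 3.517 mg/L.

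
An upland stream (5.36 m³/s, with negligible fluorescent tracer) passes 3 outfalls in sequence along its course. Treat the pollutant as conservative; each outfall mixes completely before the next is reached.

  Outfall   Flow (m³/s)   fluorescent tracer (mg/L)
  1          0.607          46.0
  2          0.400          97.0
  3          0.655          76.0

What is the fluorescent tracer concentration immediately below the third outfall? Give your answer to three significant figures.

16.6 mg/L

Below outfall 1: Q → 5.967 m³/s, C = (5.360·0 + 0.6070·46.00)/5.967 = 4.679 mg/L.
Below outfall 2: Q → 6.367 m³/s, C = (5.967·4.679 + 0.4000·97.00)/6.367 = 10.48 mg/L.
Below outfall 3: Q → 7.022 m³/s, C = (6.367·10.48 + 0.6550·76.00)/7.022 = 16.59 mg/L.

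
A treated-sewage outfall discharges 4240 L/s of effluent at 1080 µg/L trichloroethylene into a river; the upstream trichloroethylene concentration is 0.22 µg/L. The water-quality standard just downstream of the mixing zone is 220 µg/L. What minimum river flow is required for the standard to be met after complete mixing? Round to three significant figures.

16600 L/s

Set C_mix = 220: (Q·0.2200 + 4240·1080) / (Q + 4240) = 220
→ Q = 4240·(1080 − 220)/(220 − 0.2200) = 16590 L/s.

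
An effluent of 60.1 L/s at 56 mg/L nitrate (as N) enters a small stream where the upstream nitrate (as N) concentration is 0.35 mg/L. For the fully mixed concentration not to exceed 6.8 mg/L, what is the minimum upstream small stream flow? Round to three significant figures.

Set C_mix = 6.8: (Q·0.3500 + 60.10·56.00) / (Q + 60.10) = 6.8
→ Q = 60.10·(56.00 − 6.8)/(6.8 − 0.3500) = 458.4 L/s.

458 L/s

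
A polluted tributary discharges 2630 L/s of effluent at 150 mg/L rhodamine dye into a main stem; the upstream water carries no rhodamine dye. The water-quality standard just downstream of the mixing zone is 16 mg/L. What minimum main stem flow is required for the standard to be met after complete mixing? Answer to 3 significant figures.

22000 L/s

Set C_mix = 16: (Q·0 + 2630·150.0) / (Q + 2630) = 16
→ Q = 2630·(150.0 − 16)/(16 − 0) = 22030 L/s.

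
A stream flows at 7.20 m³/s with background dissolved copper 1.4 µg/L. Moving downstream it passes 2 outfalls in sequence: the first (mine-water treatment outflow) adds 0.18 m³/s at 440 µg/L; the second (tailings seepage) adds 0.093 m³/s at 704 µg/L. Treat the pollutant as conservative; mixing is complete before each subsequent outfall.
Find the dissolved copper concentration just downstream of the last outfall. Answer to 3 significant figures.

After outfall 1: Q = 7.200 + 0.1800 = 7.380 m³/s; C = (7.200·1.400 + 0.1800·440.0)/7.380 = 12.10 µg/L.
After outfall 2: Q = 7.380 + 0.09300 = 7.473 m³/s; C = (7.380·12.10 + 0.09300·704.0)/7.473 = 20.71 µg/L.

20.7 µg/L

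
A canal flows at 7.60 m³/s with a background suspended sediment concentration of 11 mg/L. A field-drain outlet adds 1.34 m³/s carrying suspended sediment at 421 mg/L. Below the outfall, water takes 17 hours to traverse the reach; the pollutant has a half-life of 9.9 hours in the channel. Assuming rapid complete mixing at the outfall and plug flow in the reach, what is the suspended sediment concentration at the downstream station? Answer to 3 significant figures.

After mixing, C = (7.600·11.00 + 1.340·421.0) / 8.940 = 647.7/8.940 = 72.45 mg/L.
Half-life 9.9 h → k = ln 2 / 9.9 = 0.07001 h⁻¹ = 1.680 d⁻¹.
First-order decay: C = 72.45·exp(−k·t) = 72.45·0.3041 = 22.04 mg/L.

22.0 mg/L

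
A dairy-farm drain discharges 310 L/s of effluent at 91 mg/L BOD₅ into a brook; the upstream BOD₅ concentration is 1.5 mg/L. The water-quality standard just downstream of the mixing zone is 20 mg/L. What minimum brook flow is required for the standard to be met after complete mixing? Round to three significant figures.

1190 L/s

Set C_mix = 20: (Q·1.500 + 310.0·91.00) / (Q + 310.0) = 20
→ Q = 310.0·(91.00 − 20)/(20 − 1.500) = 1190 L/s.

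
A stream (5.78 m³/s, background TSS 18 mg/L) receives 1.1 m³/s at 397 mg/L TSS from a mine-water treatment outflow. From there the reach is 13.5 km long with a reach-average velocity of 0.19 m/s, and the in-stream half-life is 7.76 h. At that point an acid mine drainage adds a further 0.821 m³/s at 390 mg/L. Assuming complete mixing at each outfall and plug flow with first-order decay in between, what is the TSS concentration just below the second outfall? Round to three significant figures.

After mixing, C = (5.780·18.00 + 1.100·397.0) / 6.880 = 540.7/6.880 = 78.60 mg/L; combined flow 6.880 m³/s.
Travel time t = 13.5·1000 / 0.19 = 71050 s = 19.74 h.
Half-life 7.76 h → k = ln 2 / 7.76 = 0.08932 h⁻¹ = 2.144 d⁻¹.
After decay, C = 78.60 × e^(−kt) = 78.60 × 0.1715 = 13.48 mg/L.
At the second outfall, C = (6.880·13.48 + 0.8210·390.0) / (6.880 + 0.8210) = 53.62 mg/L.

53.6 mg/L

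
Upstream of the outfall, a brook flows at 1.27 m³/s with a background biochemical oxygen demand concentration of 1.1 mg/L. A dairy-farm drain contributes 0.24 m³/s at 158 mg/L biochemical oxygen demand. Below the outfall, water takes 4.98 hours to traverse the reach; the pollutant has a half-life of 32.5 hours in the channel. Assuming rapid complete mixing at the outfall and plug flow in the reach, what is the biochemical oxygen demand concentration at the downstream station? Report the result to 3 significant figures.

Conservation of mass: C = (1.270·1.100 + 0.2400·158.0) / 1.510 = 39.32/1.510 = 26.04 mg/L.
Half-life 32.5 h → k = ln 2 / 32.5 = 0.02133 h⁻¹ = 0.5119 d⁻¹.
After decay, C = 26.04 × e^(−kt) = 26.04 × 0.8992 = 23.41 mg/L.

23.4 mg/L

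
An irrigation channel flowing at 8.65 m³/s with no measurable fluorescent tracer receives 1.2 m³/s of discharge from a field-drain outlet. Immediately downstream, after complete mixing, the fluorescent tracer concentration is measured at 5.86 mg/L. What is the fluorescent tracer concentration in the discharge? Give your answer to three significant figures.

Mass balance: 8.650·0 + 1.200·Cₑ = 9.850·5.860
→ Cₑ = (9.850·5.860 − 8.650·0) / 1.200 = 48.10 mg/L.

48.1 mg/L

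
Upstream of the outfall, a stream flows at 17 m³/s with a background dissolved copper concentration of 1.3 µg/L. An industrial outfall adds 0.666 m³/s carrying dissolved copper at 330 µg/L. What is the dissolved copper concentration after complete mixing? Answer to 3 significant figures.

13.7 µg/L

Mixed concentration C = ΣQC/ΣQ = (17.00·1.300 + 0.6660·330.0) / 17.67 = 241.9/17.67 = 13.69 µg/L.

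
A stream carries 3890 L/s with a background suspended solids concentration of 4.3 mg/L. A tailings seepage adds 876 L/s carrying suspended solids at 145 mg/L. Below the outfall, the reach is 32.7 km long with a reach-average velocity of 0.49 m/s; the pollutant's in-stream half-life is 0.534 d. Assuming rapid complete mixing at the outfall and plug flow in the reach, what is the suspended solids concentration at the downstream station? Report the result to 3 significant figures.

Flow-weighted average: C = (3890·4.300 + 876.0·145.0) / 4766 = 143700/4766 = 30.16 mg/L.
Travel time t = 32.7·1000 / 0.49 = 66730 s = 18.54 h.
Half-life 0.534 d → k = ln 2 / 0.534 = 1.298 d⁻¹.
First-order decay: C = 30.16·exp(−k·t) = 30.16·0.3669 = 11.07 mg/L.

11.1 mg/L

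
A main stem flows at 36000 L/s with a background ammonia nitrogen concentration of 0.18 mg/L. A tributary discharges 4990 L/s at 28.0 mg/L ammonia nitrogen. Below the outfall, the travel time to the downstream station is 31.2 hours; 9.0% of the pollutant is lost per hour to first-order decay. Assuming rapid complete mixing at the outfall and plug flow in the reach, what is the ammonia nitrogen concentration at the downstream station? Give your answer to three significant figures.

Mixed concentration C = ΣQC/ΣQ = (36000·0.1800 + 4990·28.00) / 40990 = 146200/40990 = 3.567 mg/L.
9.0%/h lost → k = −ln(1 − 0.09) = 0.09431 h⁻¹.
After decay, C = 3.567 × e^(−kt) = 3.567 × 0.05273 = 0.1881 mg/L.

0.188 mg/L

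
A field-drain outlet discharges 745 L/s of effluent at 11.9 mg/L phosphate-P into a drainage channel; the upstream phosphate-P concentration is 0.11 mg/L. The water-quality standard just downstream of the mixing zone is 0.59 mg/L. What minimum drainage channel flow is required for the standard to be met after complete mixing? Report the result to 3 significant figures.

17600 L/s

Set C_mix = 0.59: (Q·0.1100 + 745.0·11.90) / (Q + 745.0) = 0.59
→ Q = 745.0·(11.90 − 0.59)/(0.59 − 0.1100) = 17550 L/s.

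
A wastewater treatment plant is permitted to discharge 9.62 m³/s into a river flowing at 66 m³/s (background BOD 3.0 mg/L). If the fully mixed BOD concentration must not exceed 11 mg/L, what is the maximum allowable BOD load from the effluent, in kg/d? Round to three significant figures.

Mass balance at the limit: 66.00·3.000 + 9.620·Cₑ = 75.62·11 → Cₑ = 65.89 mg/L.
Load = 9.620 m³/s × 65.89 g/m³ × 86 400 s/d = 54760 kg/d.

54800 kg/d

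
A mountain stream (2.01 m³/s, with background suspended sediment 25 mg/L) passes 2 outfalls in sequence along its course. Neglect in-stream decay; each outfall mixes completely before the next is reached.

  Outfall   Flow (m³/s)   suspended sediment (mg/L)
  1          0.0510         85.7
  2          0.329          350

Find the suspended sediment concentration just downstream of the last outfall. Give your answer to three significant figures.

Below outfall 1: Q → 2.061 m³/s, C = (2.010·25.00 + 0.05100·85.70)/2.061 = 26.50 mg/L.
Below outfall 2: Q → 2.390 m³/s, C = (2.061·26.50 + 0.3290·350.0)/2.390 = 71.03 mg/L.

71.0 mg/L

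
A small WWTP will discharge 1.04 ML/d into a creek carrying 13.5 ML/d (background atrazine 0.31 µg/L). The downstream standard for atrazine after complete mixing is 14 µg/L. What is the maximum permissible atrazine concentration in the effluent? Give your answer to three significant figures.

At the limit, (Qr·Cr + Qe·Cₑ)/(Qr + Qe) = 14:
Cₑ = (14.54·14 − 13.50·0.3100) / 1.040 = 191.7 µg/L.

192 µg/L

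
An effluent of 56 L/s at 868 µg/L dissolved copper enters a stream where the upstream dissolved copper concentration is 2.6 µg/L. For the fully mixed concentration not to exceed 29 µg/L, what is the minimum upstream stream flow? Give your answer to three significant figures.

1780 L/s

Set C_mix = 29: (Q·2.600 + 56.00·868.0) / (Q + 56.00) = 29
→ Q = 56.00·(868.0 − 29)/(29 − 2.600) = 1780 L/s.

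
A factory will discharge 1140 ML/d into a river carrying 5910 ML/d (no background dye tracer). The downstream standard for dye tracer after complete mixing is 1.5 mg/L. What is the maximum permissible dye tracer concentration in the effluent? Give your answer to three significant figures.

9.28 mg/L

At the limit, (Qr·Cr + Qe·Cₑ)/(Qr + Qe) = 1.5:
Cₑ = (7050·1.5 − 5910·0) / 1140 = 9.276 mg/L.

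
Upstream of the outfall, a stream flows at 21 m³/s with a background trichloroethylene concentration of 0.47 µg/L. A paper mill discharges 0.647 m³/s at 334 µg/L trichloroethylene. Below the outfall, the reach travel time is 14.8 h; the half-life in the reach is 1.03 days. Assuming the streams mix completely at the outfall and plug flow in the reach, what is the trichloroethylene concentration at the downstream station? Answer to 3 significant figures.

6.89 µg/L

After mixing, C = (21.00·0.4700 + 0.6470·334.0) / 21.65 = 226.0/21.65 = 10.44 µg/L.
Half-life 1.03 d → k = ln 2 / 1.03 = 0.6730 d⁻¹.
Applying C = C₀e^(−kt): 10.44 × 0.6603 = 6.893 µg/L.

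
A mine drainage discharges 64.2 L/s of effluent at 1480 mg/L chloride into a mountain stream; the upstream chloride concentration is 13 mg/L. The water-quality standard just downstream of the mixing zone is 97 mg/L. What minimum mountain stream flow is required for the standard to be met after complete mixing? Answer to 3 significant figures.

1060 L/s

Set C_mix = 97: (Q·13.00 + 64.20·1480) / (Q + 64.20) = 97
→ Q = 64.20·(1480 − 97)/(97 − 13.00) = 1057 L/s.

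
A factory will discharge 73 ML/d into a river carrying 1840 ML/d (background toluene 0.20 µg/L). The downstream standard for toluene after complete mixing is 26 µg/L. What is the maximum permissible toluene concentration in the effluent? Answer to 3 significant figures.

At the limit, (Qr·Cr + Qe·Cₑ)/(Qr + Qe) = 26:
Cₑ = (1913·26 − 1840·0.2000) / 73.00 = 676.3 µg/L.

676 µg/L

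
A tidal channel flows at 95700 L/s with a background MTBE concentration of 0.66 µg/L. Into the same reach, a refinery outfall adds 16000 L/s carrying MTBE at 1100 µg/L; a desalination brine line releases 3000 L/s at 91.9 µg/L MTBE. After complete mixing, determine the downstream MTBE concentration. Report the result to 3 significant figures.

156 µg/L

Conservation of mass: C = (95700·0.6600 + 16000·1100 + 3000·91.90) / 114700 = 17940000/114700 = 156.4 µg/L.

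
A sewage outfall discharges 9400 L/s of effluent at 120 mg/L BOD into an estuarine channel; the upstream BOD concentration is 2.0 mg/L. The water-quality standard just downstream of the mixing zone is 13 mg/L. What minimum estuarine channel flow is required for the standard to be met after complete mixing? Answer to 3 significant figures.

91400 L/s

Set C_mix = 13: (Q·2.000 + 9400·120.0) / (Q + 9400) = 13
→ Q = 9400·(120.0 − 13)/(13 − 2.000) = 91440 L/s.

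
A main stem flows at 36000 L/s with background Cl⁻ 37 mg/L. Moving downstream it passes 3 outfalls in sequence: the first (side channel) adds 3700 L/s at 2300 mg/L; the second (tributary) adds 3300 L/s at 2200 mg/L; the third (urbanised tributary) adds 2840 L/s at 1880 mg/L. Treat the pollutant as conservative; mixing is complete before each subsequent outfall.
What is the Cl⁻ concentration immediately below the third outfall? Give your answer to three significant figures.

Outfall 1: combined Q = 39700 L/s; C = (36000·37.00 + 3700·2300)/39700 = 247.9 mg/L.
Outfall 2: combined Q = 43000 L/s; C = (39700·247.9 + 3300·2200)/43000 = 397.7 mg/L.
Outfall 3: combined Q = 45840 L/s; C = (43000·397.7 + 2840·1880)/45840 = 489.6 mg/L.

490 mg/L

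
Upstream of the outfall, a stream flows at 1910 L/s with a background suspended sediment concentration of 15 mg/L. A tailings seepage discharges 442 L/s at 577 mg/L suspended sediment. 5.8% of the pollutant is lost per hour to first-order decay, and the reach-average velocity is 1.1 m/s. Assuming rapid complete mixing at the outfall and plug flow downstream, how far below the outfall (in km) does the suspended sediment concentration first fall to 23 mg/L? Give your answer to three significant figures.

110 km

Mass balance: C = (1910·15.00 + 442.0·577.0) / 2352 = 283700/2352 = 120.6 mg/L.
5.8%/h lost → k = −ln(1 − 0.058) = 0.05975 h⁻¹.
Set 120.6·exp(−k·t) = 23 → t = ln(120.6/23)/k = 99840 s = 27.73 h.
Distance = v·t = 1.1·99840 = 109800 m = 109.8 km.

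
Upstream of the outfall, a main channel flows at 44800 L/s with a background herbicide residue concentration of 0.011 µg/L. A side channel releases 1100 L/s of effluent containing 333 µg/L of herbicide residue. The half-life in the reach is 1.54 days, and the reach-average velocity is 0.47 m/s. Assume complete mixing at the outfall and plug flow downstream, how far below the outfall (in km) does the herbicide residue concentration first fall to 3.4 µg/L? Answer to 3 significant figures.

77.1 km

Conservation of mass: C = (44800·0.01100 + 1100·333.0) / 45900 = 366800/45900 = 7.991 µg/L.
Half-life 1.54 d → k = ln 2 / 1.54 = 0.4501 d⁻¹.
Set 7.991·exp(−k·t) = 3.4 → t = ln(7.991/3.4)/k = 164000 s = 45.57 h.
Distance = v·t = 0.47·164000 = 77100 m = 77.10 km.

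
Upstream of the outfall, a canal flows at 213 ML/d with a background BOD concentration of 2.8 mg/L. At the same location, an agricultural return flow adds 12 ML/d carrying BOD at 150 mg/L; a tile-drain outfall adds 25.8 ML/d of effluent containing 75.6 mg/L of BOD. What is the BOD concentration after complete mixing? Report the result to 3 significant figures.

17.3 mg/L

Mixed concentration C = ΣQC/ΣQ = (213.0·2.800 + 12.00·150.0 + 25.80·75.60) / 250.8 = 4347/250.8 = 17.33 mg/L.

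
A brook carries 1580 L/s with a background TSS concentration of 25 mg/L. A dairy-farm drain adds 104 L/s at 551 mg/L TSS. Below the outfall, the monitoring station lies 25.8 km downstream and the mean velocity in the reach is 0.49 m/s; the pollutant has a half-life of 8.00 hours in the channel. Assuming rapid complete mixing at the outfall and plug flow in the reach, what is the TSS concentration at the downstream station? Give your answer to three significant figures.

Mixed concentration C = ΣQC/ΣQ = (1580·25.00 + 104.0·551.0) / 1684 = 96800/1684 = 57.48 mg/L.
Travel time t = 25.8·1000 / 0.49 = 52650 s = 14.63 h.
Half-life 8.00 h → k = ln 2 / 8.00 = 0.08664 h⁻¹ = 2.079 d⁻¹.
Decay over the reach: 57.48·exp(−kt) = 57.48·0.2816 = 16.19 mg/L.

16.2 mg/L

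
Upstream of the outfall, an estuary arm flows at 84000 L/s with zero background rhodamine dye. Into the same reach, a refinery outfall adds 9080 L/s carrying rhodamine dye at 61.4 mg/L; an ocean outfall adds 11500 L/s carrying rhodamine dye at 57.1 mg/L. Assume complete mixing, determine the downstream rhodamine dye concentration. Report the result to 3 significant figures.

Conservation of mass: C = (84000·0 + 9080·61.40 + 11500·57.10) / 104600 = 1214000/104600 = 11.61 mg/L.

11.6 mg/L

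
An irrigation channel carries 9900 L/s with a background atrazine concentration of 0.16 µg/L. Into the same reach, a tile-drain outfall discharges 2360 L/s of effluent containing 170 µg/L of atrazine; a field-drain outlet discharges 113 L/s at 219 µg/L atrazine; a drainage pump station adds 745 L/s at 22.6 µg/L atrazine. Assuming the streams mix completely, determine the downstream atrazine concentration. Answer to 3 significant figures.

33.9 µg/L

Flow-weighted average: C = (9900·0.1600 + 2360·170.0 + 113.0·219.0 + 745.0·22.60) / 13120 = 444400/13120 = 33.87 µg/L.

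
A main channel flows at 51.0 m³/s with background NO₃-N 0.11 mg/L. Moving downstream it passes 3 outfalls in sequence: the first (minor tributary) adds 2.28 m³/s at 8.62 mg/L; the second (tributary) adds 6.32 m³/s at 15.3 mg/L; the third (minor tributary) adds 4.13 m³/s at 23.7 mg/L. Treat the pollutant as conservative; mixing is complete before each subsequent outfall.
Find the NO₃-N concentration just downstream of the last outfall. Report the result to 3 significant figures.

3.45 mg/L

Below outfall 1: Q → 53.28 m³/s, C = (51.00·0.1100 + 2.280·8.620)/53.28 = 0.4742 mg/L.
Below outfall 2: Q → 59.60 m³/s, C = (53.28·0.4742 + 6.320·15.30)/59.60 = 2.046 mg/L.
Below outfall 3: Q → 63.73 m³/s, C = (59.60·2.046 + 4.130·23.70)/63.73 = 3.450 mg/L.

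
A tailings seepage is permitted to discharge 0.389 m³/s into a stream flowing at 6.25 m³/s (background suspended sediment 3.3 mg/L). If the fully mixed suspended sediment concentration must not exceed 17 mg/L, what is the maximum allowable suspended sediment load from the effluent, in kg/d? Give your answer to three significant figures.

Mass balance at the limit: 6.250·3.300 + 0.3890·Cₑ = 6.639·17 → Cₑ = 237.1 mg/L.
Load = 0.3890 m³/s × 237.1 g/m³ × 86 400 s/d = 7969 kg/d.

7970 kg/d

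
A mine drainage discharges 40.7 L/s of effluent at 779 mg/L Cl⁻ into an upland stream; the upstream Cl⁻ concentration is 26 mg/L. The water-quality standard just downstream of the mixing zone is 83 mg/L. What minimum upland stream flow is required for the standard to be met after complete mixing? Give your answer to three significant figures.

Set C_mix = 83: (Q·26.00 + 40.70·779.0) / (Q + 40.70) = 83
→ Q = 40.70·(779.0 − 83)/(83 − 26.00) = 497.0 L/s.

497 L/s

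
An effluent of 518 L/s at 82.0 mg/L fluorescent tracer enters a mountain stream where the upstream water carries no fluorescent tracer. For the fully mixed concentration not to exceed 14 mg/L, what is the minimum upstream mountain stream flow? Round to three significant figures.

2520 L/s

Set C_mix = 14: (Q·0 + 518.0·82.00) / (Q + 518.0) = 14
→ Q = 518.0·(82.00 − 14)/(14 − 0) = 2516 L/s.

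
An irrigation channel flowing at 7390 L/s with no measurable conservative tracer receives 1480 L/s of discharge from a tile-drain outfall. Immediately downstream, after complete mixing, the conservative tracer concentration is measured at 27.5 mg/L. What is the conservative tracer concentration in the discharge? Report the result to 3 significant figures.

165 mg/L

Mass balance: 7390·0 + 1480·Cₑ = 8870·27.50
→ Cₑ = (8870·27.50 − 7390·0) / 1480 = 164.8 mg/L.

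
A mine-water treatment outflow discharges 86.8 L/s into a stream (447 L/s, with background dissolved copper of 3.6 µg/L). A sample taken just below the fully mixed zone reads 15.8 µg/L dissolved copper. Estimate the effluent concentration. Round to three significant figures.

Mass balance: 447.0·3.600 + 86.80·Cₑ = 533.8·15.80
→ Cₑ = (533.8·15.80 − 447.0·3.600) / 86.80 = 78.63 µg/L.

78.6 µg/L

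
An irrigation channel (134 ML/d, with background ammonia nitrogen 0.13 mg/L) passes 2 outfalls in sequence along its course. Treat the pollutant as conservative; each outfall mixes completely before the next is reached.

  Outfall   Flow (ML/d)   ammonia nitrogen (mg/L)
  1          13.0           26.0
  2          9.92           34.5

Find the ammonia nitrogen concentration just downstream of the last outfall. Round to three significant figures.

Outfall 1: combined Q = 147.0 ML/d; C = (134.0·0.1300 + 13.00·26.00)/147.0 = 2.418 mg/L.
Outfall 2: combined Q = 156.9 ML/d; C = (147.0·2.418 + 9.920·34.50)/156.9 = 4.446 mg/L.

4.45 mg/L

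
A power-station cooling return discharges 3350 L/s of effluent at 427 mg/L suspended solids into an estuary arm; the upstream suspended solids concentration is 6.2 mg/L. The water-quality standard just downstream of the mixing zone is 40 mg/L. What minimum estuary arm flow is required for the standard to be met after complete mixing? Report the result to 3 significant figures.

38400 L/s

Set C_mix = 40: (Q·6.200 + 3350·427.0) / (Q + 3350) = 40
→ Q = 3350·(427.0 − 40)/(40 − 6.200) = 38360 L/s.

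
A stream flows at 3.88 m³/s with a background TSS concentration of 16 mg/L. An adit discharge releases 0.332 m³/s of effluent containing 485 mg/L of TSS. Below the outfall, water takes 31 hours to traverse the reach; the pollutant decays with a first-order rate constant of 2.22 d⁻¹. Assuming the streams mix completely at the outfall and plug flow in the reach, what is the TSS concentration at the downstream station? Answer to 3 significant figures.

After mixing, C = (3.880·16.00 + 0.3320·485.0) / 4.212 = 223.1/4.212 = 52.97 mg/L.
First-order decay: C = 52.97·exp(−k·t) = 52.97·0.05684 = 3.011 mg/L.

3.01 mg/L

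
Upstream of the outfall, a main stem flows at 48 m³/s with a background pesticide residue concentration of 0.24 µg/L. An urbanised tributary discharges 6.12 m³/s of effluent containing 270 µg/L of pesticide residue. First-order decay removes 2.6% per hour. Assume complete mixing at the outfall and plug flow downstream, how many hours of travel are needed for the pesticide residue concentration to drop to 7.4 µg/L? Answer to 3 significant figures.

54.1 h

After mixing, C = (48.00·0.2400 + 6.120·270.0) / 54.12 = 1664/54.12 = 30.75 µg/L.
2.6%/h lost → k = −ln(1 − 0.026) = 0.02634 h⁻¹.
30.75·exp(−k·t) = 7.4 → t = ln(30.75/7.4)/k = 194600 s = 54.06 h.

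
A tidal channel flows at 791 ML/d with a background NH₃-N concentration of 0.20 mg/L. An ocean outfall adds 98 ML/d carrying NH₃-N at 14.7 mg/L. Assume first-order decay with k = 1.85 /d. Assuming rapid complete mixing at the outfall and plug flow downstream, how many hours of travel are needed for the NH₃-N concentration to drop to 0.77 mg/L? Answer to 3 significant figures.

11.0 h

Flow-weighted average: C = (791.0·0.2000 + 98.00·14.70) / 889.0 = 1599/889.0 = 1.798 mg/L.
1.798·exp(−k·t) = 0.77 → t = ln(1.798/0.77)/k = 39620 s = 11.00 h.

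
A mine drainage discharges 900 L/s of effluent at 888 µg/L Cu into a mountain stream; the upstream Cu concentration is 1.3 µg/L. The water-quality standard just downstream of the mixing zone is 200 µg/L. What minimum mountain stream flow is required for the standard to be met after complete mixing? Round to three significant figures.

Set C_mix = 200: (Q·1.300 + 900.0·888.0) / (Q + 900.0) = 200
→ Q = 900.0·(888.0 − 200)/(200 − 1.300) = 3116 L/s.

3120 L/s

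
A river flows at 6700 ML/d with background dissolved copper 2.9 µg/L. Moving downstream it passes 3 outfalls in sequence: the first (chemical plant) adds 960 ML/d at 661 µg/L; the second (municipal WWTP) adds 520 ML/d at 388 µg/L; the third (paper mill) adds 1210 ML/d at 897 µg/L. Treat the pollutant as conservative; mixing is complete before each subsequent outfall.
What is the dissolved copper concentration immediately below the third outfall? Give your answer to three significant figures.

207 µg/L

Below outfall 1: Q → 7660 ML/d, C = (6700·2.900 + 960.0·661.0)/7660 = 85.38 µg/L.
Below outfall 2: Q → 8180 ML/d, C = (7660·85.38 + 520.0·388.0)/8180 = 104.6 µg/L.
Below outfall 3: Q → 9390 ML/d, C = (8180·104.6 + 1210·897.0)/9390 = 206.7 µg/L.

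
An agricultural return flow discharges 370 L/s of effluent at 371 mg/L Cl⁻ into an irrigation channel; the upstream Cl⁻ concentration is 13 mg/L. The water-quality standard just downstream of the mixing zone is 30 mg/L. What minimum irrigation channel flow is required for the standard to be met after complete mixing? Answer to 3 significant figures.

Set C_mix = 30: (Q·13.00 + 370.0·371.0) / (Q + 370.0) = 30
→ Q = 370.0·(371.0 − 30)/(30 − 13.00) = 7422 L/s.

7420 L/s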